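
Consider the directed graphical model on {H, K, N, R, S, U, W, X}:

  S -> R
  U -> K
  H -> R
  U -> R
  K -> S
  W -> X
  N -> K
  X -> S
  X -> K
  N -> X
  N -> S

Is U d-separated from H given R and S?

No

There are 6 undirected paths between U and H; checking each against the conditioning set {R, S}:
Path 1: U → R ← H
  R is a collider and R is conditioned on, which opens it — no node blocks this path, so it is active.
Path 2: U → K → S → R ← H
  S is a chain here and S is conditioned on, so the path is blocked at S.
Path 3: U → K ← X → S → R ← H
  S is a chain here and S is conditioned on, so the path is blocked at S.
Path 4: U → K ← X ← N → S → R ← H
  S is a chain here and S is conditioned on, so the path is blocked at S.
Path 5: U → K ← N → S → R ← H
  S is a chain here and S is conditioned on, so the path is blocked at S.
Path 6: U → K ← N → X → S → R ← H
  S is a chain here and S is conditioned on, so the path is blocked at S.
Since the path U → R ← H is active, U and H are not d-separated given {R, S}.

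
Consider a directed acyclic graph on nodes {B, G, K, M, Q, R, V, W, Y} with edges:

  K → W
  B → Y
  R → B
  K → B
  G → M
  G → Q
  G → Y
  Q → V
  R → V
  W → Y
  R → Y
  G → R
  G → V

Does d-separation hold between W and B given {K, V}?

Yes

6 paths connect W and B; each must be blocked for d-separation to hold:
Path 1: W ← K → B
  K is a fork here and K is conditioned on, so the path is blocked at K.
Path 2: W → Y ← B
  Y is a collider here and neither Y nor any of its descendants is conditioned on, so the collider stays closed — the path is blocked at Y.
Path 3: W → Y ← R → B
  Y is a collider here and neither Y nor any of its descendants is conditioned on, so the collider stays closed — the path is blocked at Y.
Path 4: W → Y ← G → R → B
  Y is a collider here and neither Y nor any of its descendants is conditioned on, so the collider stays closed — the path is blocked at Y.
Path 5: W → Y ← G → V ← R → B
  Y is a collider here and neither Y nor any of its descendants is conditioned on, so the collider stays closed — the path is blocked at Y.
Path 6: W → Y ← G → Q → V ← R → B
  Y is a collider here and neither Y nor any of its descendants is conditioned on, so the collider stays closed — the path is blocked at Y.
Every path is blocked, so W and B are d-separated given {K, V}.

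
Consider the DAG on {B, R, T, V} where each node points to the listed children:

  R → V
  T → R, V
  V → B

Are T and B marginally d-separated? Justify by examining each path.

No

We examine all 2 paths between T and B:
  1. T → R → V → B — R:chain[open]; V:chain[open] ⇒ active
  2. T → V → B — V:chain[open] ⇒ active
Since the path T → R → V → B is active, T and B are not d-separated given ∅.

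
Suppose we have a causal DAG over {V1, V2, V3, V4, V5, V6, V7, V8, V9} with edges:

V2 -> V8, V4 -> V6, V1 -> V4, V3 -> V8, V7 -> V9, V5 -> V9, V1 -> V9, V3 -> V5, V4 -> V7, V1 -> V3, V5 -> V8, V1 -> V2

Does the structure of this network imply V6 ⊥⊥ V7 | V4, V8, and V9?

We examine all 6 paths between V6 and V7:
  1. V6 ← V4 → V7 — V4:fork[blocks] ⇒ blocked
  2. V6 ← V4 ← V1 → V2 → V8 ← V3 → V5 → V9 ← V7 — V4:chain[blocks]; V1:fork[open]; V2:chain[open]; V8:collider[open]; V3:fork[open]; V5:chain[open]; V9:collider[open] ⇒ blocked
  3. V6 ← V4 ← V1 → V2 → V8 ← V5 → V9 ← V7 — V4:chain[blocks]; V1:fork[open]; V2:chain[open]; V8:collider[open]; V5:fork[open]; V9:collider[open] ⇒ blocked
  4. V6 ← V4 ← V1 → V9 ← V7 — V4:chain[blocks]; V1:fork[open]; V9:collider[open] ⇒ blocked
  5. V6 ← V4 ← V1 → V3 → V5 → V9 ← V7 — V4:chain[blocks]; V1:fork[open]; V3:chain[open]; V5:chain[open]; V9:collider[open] ⇒ blocked
  6. V6 ← V4 ← V1 → V3 → V8 ← V5 → V9 ← V7 — V4:chain[blocks]; V1:fork[open]; V3:chain[open]; V8:collider[open]; V5:fork[open]; V9:collider[open] ⇒ blocked
All paths are blocked; V6 ⊥ V7 | {V4, V8, V9} holds.

Yes — V6 and V7 are d-separated given {V4, V8, V9}.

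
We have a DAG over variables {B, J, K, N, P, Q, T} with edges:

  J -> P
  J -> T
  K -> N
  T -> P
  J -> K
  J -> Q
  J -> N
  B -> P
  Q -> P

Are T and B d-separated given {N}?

Yes — T and B are d-separated given {N}.

Enumerating the 3 paths from T to B and testing each for blocking by {N}:
  1. T ← J → Q → P ← B — J:fork[open]; Q:chain[open]; P:collider[blocks] ⇒ blocked
  2. T ← J → P ← B — J:fork[open]; P:collider[blocks] ⇒ blocked
  3. T → P ← B — P:collider[blocks] ⇒ blocked
Since every path is blocked, d-separation holds.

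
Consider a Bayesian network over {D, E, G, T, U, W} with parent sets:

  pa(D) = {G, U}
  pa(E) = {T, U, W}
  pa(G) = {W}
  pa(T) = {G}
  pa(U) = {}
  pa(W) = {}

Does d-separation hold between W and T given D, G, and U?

Enumerating the 4 paths from W to T and testing each for blocking by {D, G, U}:
Path 1: W → G → T
  G is a chain here and G is conditioned on, so the path is blocked at G.
Path 2: W → G → D ← U → E ← T
  G is a chain here and G is conditioned on, so the path is blocked at G.
Path 3: W → E ← U → D ← G → T
  E is a collider here and neither E nor any of its descendants is conditioned on, so the collider stays closed — the path is blocked at E.
Path 4: W → E ← T
  E is a collider here and neither E nor any of its descendants is conditioned on, so the collider stays closed — the path is blocked at E.
All paths are blocked; W ⊥ T | {D, G, U} holds.

Yes — W and T are d-separated given {D, G, U}.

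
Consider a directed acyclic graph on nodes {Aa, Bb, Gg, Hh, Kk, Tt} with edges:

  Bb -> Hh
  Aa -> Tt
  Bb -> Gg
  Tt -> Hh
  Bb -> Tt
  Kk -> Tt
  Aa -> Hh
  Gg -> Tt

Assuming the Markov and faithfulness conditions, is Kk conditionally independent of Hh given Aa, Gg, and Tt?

No

We examine all 4 paths between Kk and Hh:
Path 1: Kk → Tt → Hh
  Tt is a chain here and Tt is conditioned on, so the path is blocked at Tt.
Path 2: Kk → Tt ← Gg ← Bb → Hh
  Gg is a chain here and Gg is conditioned on, so the path is blocked at Gg.
Path 3: Kk → Tt ← Aa → Hh
  Aa is a fork here and Aa is conditioned on, so the path is blocked at Aa.
Path 4: Kk → Tt ← Bb → Hh
  Tt is a collider and Tt is conditioned on, which opens it; Bb is a fork and Bb is not conditioned on — no node blocks this path, so it is active.
Because an active path exists, Kk and Hh are not d-separated.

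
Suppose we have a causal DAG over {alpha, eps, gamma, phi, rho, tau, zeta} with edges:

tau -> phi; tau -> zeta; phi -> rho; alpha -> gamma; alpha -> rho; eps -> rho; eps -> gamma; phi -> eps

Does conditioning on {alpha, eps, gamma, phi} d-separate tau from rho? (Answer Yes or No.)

Yes

3 paths connect tau and rho; each must be blocked for d-separation to hold:
Path 1: tau → phi → rho
  phi is a chain here and phi is conditioned on, so the path is blocked at phi.
Path 2: tau → phi → eps → rho
  phi is a chain here and phi is conditioned on, so the path is blocked at phi.
Path 3: tau → phi → eps → gamma ← alpha → rho
  phi is a chain here and phi is conditioned on, so the path is blocked at phi.
Since every path is blocked, d-separation holds.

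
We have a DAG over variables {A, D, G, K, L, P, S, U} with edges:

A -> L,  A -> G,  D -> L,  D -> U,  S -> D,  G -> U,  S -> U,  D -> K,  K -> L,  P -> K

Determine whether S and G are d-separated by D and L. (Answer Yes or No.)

Yes — S and G are d-separated given {D, L}.

There are 6 undirected paths between S and G; checking each against the conditioning set {D, L}:
Path 1: S → D → U ← G
  D is a chain here and D is conditioned on, so the path is blocked at D.
Path 2: S → D → K → L ← A → G
  D is a chain here and D is conditioned on, so the path is blocked at D.
Path 3: S → D → L ← A → G
  D is a chain here and D is conditioned on, so the path is blocked at D.
Path 4: S → U ← D → K → L ← A → G
  U is a collider here and neither U nor any of its descendants is conditioned on, so the collider stays closed — the path is blocked at U.
Path 5: S → U ← D → L ← A → G
  U is a collider here and neither U nor any of its descendants is conditioned on, so the collider stays closed — the path is blocked at U.
Path 6: S → U ← G
  U is a collider here and neither U nor any of its descendants is conditioned on, so the collider stays closed — the path is blocked at U.
Every path is blocked, so S and G are d-separated given {D, L}.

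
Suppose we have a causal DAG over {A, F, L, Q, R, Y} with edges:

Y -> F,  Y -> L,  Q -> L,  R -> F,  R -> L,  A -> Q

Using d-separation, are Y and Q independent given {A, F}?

Yes

We examine all 2 paths between Y and Q:
  1. Y → L ← Q — L:collider[blocks] ⇒ blocked
  2. Y → F ← R → L ← Q — F:collider[open]; R:fork[open]; L:collider[blocks] ⇒ blocked
All paths are blocked; Y ⊥ Q | {A, F} holds.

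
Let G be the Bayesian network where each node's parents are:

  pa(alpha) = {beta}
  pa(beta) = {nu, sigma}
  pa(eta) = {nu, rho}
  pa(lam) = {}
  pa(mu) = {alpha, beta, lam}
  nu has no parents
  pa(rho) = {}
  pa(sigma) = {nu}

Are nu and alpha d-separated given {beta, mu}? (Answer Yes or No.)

4 paths connect nu and alpha; each must be blocked for d-separation to hold:
Path 1: nu → beta → mu ← alpha
  beta is a chain here and beta is conditioned on, so the path is blocked at beta.
Path 2: nu → beta → alpha
  beta is a chain here and beta is conditioned on, so the path is blocked at beta.
Path 3: nu → sigma → beta → mu ← alpha
  beta is a chain here and beta is conditioned on, so the path is blocked at beta.
Path 4: nu → sigma → beta → alpha
  beta is a chain here and beta is conditioned on, so the path is blocked at beta.
Since every path is blocked, d-separation holds.

Yes — nu and alpha are d-separated given {beta, mu}.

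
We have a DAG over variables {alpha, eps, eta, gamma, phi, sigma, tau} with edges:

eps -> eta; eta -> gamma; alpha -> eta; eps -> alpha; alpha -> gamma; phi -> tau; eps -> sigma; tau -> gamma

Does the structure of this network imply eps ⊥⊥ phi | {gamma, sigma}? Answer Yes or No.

There are 4 undirected paths between eps and phi; checking each against the conditioning set {gamma, sigma}:
Path 1: eps → eta → gamma ← tau ← phi
  eta is a chain and eta is not conditioned on; gamma is a collider and gamma is conditioned on, which opens it; tau is a chain and tau is not conditioned on — no node blocks this path, so it is active.
Path 2: eps → eta ← alpha → gamma ← tau ← phi
  eta is a collider and its descendant gamma is conditioned on, which opens it; alpha is a fork and alpha is not conditioned on; gamma is a collider and gamma is conditioned on, which opens it; tau is a chain and tau is not conditioned on — no node blocks this path, so it is active.
Path 3: eps → alpha → eta → gamma ← tau ← phi
  alpha is a chain and alpha is not conditioned on; eta is a chain and eta is not conditioned on; gamma is a collider and gamma is conditioned on, which opens it; tau is a chain and tau is not conditioned on — no node blocks this path, so it is active.
Path 4: eps → alpha → gamma ← tau ← phi
  alpha is a chain and alpha is not conditioned on; gamma is a collider and gamma is conditioned on, which opens it; tau is a chain and tau is not conditioned on — no node blocks this path, so it is active.
At least one path is unblocked, so d-separation fails.

No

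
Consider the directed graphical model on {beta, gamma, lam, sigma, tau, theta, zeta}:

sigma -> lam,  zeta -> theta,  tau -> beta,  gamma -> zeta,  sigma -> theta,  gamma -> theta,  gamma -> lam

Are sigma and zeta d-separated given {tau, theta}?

Enumerating the 4 paths from sigma to zeta and testing each for blocking by {tau, theta}:
Path 1: sigma → lam ← gamma → theta ← zeta
  lam is a collider here and neither lam nor any of its descendants is conditioned on, so the collider stays closed — the path is blocked at lam.
Path 2: sigma → lam ← gamma → zeta
  lam is a collider here and neither lam nor any of its descendants is conditioned on, so the collider stays closed — the path is blocked at lam.
Path 3: sigma → theta ← zeta
  theta is a collider and theta is conditioned on, which opens it — no node blocks this path, so it is active.
Path 4: sigma → theta ← gamma → zeta
  theta is a collider and theta is conditioned on, which opens it; gamma is a fork and gamma is not conditioned on — no node blocks this path, so it is active.
Since the path sigma → theta ← zeta is active, sigma and zeta are not d-separated given {tau, theta}.

No — sigma and zeta are not d-separated given {tau, theta}.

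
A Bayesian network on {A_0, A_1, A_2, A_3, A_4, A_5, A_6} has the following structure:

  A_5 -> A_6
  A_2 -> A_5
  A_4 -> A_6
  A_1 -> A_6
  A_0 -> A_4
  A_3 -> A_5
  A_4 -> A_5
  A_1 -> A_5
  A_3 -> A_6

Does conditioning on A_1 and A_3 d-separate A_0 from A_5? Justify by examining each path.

No

There are 4 undirected paths between A_0 and A_5; checking each against the conditioning set {A_1, A_3}:
Path 1: A_0 → A_4 → A_5
  A_4 is a chain and A_4 is not conditioned on — no node blocks this path, so it is active.
Path 2: A_0 → A_4 → A_6 ← A_1 → A_5
  A_6 is a collider here and neither A_6 nor any of its descendants is conditioned on, so the collider stays closed — the path is blocked at A_6.
Path 3: A_0 → A_4 → A_6 ← A_5
  A_6 is a collider here and neither A_6 nor any of its descendants is conditioned on, so the collider stays closed — the path is blocked at A_6.
Path 4: A_0 → A_4 → A_6 ← A_3 → A_5
  A_6 is a collider here and neither A_6 nor any of its descendants is conditioned on, so the collider stays closed — the path is blocked at A_6.
At least one path is unblocked, so d-separation fails.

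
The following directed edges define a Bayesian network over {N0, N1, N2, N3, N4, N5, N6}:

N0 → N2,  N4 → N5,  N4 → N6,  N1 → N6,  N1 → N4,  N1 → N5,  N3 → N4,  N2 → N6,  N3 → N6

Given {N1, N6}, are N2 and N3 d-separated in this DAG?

We examine all 4 paths between N2 and N3:
Path 1: N2 → N6 ← N3
  N6 is a collider and N6 is conditioned on, which opens it — no node blocks this path, so it is active.
Path 2: N2 → N6 ← N1 → N4 ← N3
  N1 is a fork here and N1 is conditioned on, so the path is blocked at N1.
Path 3: N2 → N6 ← N1 → N5 ← N4 ← N3
  N1 is a fork here and N1 is conditioned on, so the path is blocked at N1.
Path 4: N2 → N6 ← N4 ← N3
  N6 is a collider and N6 is conditioned on, which opens it; N4 is a chain and N4 is not conditioned on — no node blocks this path, so it is active.
Because an active path exists, N2 and N3 are not d-separated.

No — N2 and N3 are not d-separated given {N1, N6}.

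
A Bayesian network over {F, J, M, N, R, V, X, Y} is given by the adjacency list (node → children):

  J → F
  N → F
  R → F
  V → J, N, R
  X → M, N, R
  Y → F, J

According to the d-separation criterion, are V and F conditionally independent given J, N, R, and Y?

There are 6 undirected paths between V and F; checking each against the conditioning set {J, N, R, Y}:
Path 1: V → J ← Y → F
  Y is a fork here and Y is conditioned on, so the path is blocked at Y.
Path 2: V → J → F
  J is a chain here and J is conditioned on, so the path is blocked at J.
Path 3: V → R ← X → N → F
  N is a chain here and N is conditioned on, so the path is blocked at N.
Path 4: V → R → F
  R is a chain here and R is conditioned on, so the path is blocked at R.
Path 5: V → N ← X → R → F
  R is a chain here and R is conditioned on, so the path is blocked at R.
Path 6: V → N → F
  N is a chain here and N is conditioned on, so the path is blocked at N.
All paths are blocked; V ⊥ F | {J, N, R, Y} holds.

Yes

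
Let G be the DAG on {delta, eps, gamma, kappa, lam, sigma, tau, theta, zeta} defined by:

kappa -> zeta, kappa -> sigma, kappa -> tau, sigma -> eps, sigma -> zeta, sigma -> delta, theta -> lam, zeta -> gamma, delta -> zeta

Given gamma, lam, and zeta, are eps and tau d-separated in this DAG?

There are 3 undirected paths between eps and tau; checking each against the conditioning set {gamma, lam, zeta}:
  1. eps ← sigma ← kappa → tau — sigma:chain[open]; kappa:fork[open] ⇒ active
  2. eps ← sigma → delta → zeta ← kappa → tau — sigma:fork[open]; delta:chain[open]; zeta:collider[open]; kappa:fork[open] ⇒ active
  3. eps ← sigma → zeta ← kappa → tau — sigma:fork[open]; zeta:collider[open]; kappa:fork[open] ⇒ active
At least one path is unblocked, so d-separation fails.

No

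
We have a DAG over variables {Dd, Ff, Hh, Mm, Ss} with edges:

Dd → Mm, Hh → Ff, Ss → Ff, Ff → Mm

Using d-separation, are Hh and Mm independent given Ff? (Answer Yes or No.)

The only undirected path from Hh to Mm is:
Path 1: Hh → Ff → Mm
  Ff is a chain here and Ff is conditioned on, so the path is blocked at Ff.
Since every path is blocked, d-separation holds.

Yes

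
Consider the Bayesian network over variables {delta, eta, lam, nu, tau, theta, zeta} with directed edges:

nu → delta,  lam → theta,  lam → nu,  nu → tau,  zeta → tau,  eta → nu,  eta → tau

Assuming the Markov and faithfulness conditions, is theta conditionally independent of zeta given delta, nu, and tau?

Enumerating the 2 paths from theta to zeta and testing each for blocking by {delta, nu, tau}:
Path 1: theta ← lam → nu ← eta → tau ← zeta
  lam is a fork and lam is not conditioned on; nu is a collider and nu is conditioned on, which opens it; eta is a fork and eta is not conditioned on; tau is a collider and tau is conditioned on, which opens it — no node blocks this path, so it is active.
Path 2: theta ← lam → nu → tau ← zeta
  nu is a chain here and nu is conditioned on, so the path is blocked at nu.
Because an active path exists, theta and zeta are not d-separated.

No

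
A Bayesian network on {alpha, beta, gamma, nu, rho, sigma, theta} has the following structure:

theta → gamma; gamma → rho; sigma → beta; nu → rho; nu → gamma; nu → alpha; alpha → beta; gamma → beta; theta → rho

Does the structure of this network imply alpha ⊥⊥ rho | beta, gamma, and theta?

We examine all 6 paths between alpha and rho:
Path 1: alpha ← nu → gamma ← theta → rho
  theta is a fork here and theta is conditioned on, so the path is blocked at theta.
Path 2: alpha ← nu → gamma → rho
  gamma is a chain here and gamma is conditioned on, so the path is blocked at gamma.
Path 3: alpha ← nu → rho
  nu is a fork and nu is not conditioned on — no node blocks this path, so it is active.
Path 4: alpha → beta ← gamma ← theta → rho
  gamma is a chain here and gamma is conditioned on, so the path is blocked at gamma.
Path 5: alpha → beta ← gamma → rho
  gamma is a fork here and gamma is conditioned on, so the path is blocked at gamma.
Path 6: alpha → beta ← gamma ← nu → rho
  gamma is a chain here and gamma is conditioned on, so the path is blocked at gamma.
At least one path is unblocked, so d-separation fails.

No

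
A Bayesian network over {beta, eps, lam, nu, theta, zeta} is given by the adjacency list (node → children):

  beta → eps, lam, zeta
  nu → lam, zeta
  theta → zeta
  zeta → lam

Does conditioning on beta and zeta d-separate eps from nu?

Yes

We examine all 4 paths between eps and nu:
Path 1: eps ← beta → lam ← nu
  beta is a fork here and beta is conditioned on, so the path is blocked at beta.
Path 2: eps ← beta → lam ← zeta ← nu
  beta is a fork here and beta is conditioned on, so the path is blocked at beta.
Path 3: eps ← beta → zeta → lam ← nu
  beta is a fork here and beta is conditioned on, so the path is blocked at beta.
Path 4: eps ← beta → zeta ← nu
  beta is a fork here and beta is conditioned on, so the path is blocked at beta.
Since every path is blocked, d-separation holds.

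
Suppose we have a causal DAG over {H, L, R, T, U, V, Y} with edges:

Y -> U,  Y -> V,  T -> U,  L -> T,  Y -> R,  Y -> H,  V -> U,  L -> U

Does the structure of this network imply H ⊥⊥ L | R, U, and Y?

Yes

We examine all 4 paths between H and L:
  1. H ← Y → V → U ← L — Y:fork[blocks]; V:chain[open]; U:collider[open] ⇒ blocked
  2. H ← Y → V → U ← T ← L — Y:fork[blocks]; V:chain[open]; U:collider[open]; T:chain[open] ⇒ blocked
  3. H ← Y → U ← L — Y:fork[blocks]; U:collider[open] ⇒ blocked
  4. H ← Y → U ← T ← L — Y:fork[blocks]; U:collider[open]; T:chain[open] ⇒ blocked
Every path is blocked, so H and L are d-separated given {R, U, Y}.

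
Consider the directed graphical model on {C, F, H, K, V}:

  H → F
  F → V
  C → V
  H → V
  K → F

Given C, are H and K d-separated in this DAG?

Yes — H and K are d-separated given {C}.

Enumerating the 2 paths from H to K and testing each for blocking by {C}:
  1. H → V ← F ← K — V:collider[blocks]; F:chain[open] ⇒ blocked
  2. H → F ← K — F:collider[blocks] ⇒ blocked
All paths are blocked; H ⊥ K | {C} holds.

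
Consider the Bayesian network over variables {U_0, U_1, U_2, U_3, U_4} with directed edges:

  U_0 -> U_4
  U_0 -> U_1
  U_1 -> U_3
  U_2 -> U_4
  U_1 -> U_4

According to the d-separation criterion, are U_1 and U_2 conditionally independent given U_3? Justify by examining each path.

Yes

There are 2 undirected paths between U_1 and U_2; checking each against the conditioning set {U_3}:
  1. U_1 ← U_0 → U_4 ← U_2 — U_0:fork[open]; U_4:collider[blocks] ⇒ blocked
  2. U_1 → U_4 ← U_2 — U_4:collider[blocks] ⇒ blocked
All paths are blocked; U_1 ⊥ U_2 | {U_3} holds.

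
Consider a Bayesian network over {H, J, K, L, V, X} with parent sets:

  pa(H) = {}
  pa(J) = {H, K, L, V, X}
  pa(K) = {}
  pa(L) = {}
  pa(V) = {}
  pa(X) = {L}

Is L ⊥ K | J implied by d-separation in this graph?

2 paths connect L and K; each must be blocked for d-separation to hold:
Path 1: L → J ← K
  J is a collider and J is conditioned on, which opens it — no node blocks this path, so it is active.
Path 2: L → X → J ← K
  X is a chain and X is not conditioned on; J is a collider and J is conditioned on, which opens it — no node blocks this path, so it is active.
Since the path L → J ← K is active, L and K are not d-separated given {J}.

No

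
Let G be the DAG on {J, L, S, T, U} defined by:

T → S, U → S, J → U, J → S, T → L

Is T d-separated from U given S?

No — T and U are not d-separated given {S}.

2 paths connect T and U; each must be blocked for d-separation to hold:
  1. T → S ← J → U — S:collider[open]; J:fork[open] ⇒ active
  2. T → S ← U — S:collider[open] ⇒ active
At least one path is unblocked, so d-separation fails.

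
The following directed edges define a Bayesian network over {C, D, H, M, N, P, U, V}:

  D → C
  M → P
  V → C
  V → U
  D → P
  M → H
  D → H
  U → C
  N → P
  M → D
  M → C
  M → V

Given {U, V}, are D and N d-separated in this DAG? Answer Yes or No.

Yes

6 paths connect D and N; each must be blocked for d-separation to hold:
  1. D → H ← M → P ← N — H:collider[blocks]; M:fork[open]; P:collider[blocks] ⇒ blocked
  2. D → P ← N — P:collider[blocks] ⇒ blocked
  3. D ← M → P ← N — M:fork[open]; P:collider[blocks] ⇒ blocked
  4. D → C ← U ← V ← M → P ← N — C:collider[blocks]; U:chain[blocks]; V:chain[blocks]; M:fork[open]; P:collider[blocks] ⇒ blocked
  5. D → C ← M → P ← N — C:collider[blocks]; M:fork[open]; P:collider[blocks] ⇒ blocked
  6. D → C ← V ← M → P ← N — C:collider[blocks]; V:chain[blocks]; M:fork[open]; P:collider[blocks] ⇒ blocked
Every path is blocked, so D and N are d-separated given {U, V}.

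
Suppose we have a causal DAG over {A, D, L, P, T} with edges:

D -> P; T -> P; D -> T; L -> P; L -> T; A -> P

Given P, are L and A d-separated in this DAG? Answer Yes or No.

We examine all 3 paths between L and A:
Path 1: L → T → P ← A
  T is a chain and T is not conditioned on; P is a collider and P is conditioned on, which opens it — no node blocks this path, so it is active.
Path 2: L → T ← D → P ← A
  T is a collider and its descendant P is conditioned on, which opens it; D is a fork and D is not conditioned on; P is a collider and P is conditioned on, which opens it — no node blocks this path, so it is active.
Path 3: L → P ← A
  P is a collider and P is conditioned on, which opens it — no node blocks this path, so it is active.
At least one path is unblocked, so d-separation fails.

No — L and A are not d-separated given {P}.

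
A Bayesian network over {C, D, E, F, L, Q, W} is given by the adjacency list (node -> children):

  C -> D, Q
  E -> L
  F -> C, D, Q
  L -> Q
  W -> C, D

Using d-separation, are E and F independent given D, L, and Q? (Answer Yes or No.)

Yes

Enumerating the 4 paths from E to F and testing each for blocking by {D, L, Q}:
Path 1: E → L → Q ← F
  L is a chain here and L is conditioned on, so the path is blocked at L.
Path 2: E → L → Q ← C → D ← F
  L is a chain here and L is conditioned on, so the path is blocked at L.
Path 3: E → L → Q ← C ← F
  L is a chain here and L is conditioned on, so the path is blocked at L.
Path 4: E → L → Q ← C ← W → D ← F
  L is a chain here and L is conditioned on, so the path is blocked at L.
Since every path is blocked, d-separation holds.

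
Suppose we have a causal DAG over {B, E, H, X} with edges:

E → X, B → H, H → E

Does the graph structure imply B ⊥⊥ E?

The only undirected path from B to E is:
  1. B → H → E — H:chain[open] ⇒ active
Because an active path exists, B and E are not d-separated.

No — B and E are not d-separated given ∅.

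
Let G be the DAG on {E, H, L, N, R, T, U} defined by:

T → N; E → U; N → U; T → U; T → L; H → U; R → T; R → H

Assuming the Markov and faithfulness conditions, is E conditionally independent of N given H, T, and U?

No

Enumerating the 3 paths from E to N and testing each for blocking by {H, T, U}:
Path 1: E → U ← H ← R → T → N
  H is a chain here and H is conditioned on, so the path is blocked at H.
Path 2: E → U ← N
  U is a collider and U is conditioned on, which opens it — no node blocks this path, so it is active.
Path 3: E → U ← T → N
  T is a fork here and T is conditioned on, so the path is blocked at T.
At least one path is unblocked, so d-separation fails.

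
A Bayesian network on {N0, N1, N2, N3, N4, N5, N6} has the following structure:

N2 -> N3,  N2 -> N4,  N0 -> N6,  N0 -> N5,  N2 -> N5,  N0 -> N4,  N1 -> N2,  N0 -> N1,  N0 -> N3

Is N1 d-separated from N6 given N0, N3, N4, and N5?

Yes

Enumerating the 4 paths from N1 to N6 and testing each for blocking by {N0, N3, N4, N5}:
Path 1: N1 ← N0 → N6
  N0 is a fork here and N0 is conditioned on, so the path is blocked at N0.
Path 2: N1 → N2 → N3 ← N0 → N6
  N0 is a fork here and N0 is conditioned on, so the path is blocked at N0.
Path 3: N1 → N2 → N5 ← N0 → N6
  N0 is a fork here and N0 is conditioned on, so the path is blocked at N0.
Path 4: N1 → N2 → N4 ← N0 → N6
  N0 is a fork here and N0 is conditioned on, so the path is blocked at N0.
Since every path is blocked, d-separation holds.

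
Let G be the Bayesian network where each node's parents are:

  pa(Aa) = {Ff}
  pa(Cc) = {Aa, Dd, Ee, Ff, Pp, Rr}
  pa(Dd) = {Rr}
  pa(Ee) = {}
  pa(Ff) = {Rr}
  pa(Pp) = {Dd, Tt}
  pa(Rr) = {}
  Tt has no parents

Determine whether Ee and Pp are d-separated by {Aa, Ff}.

We examine all 5 paths between Ee and Pp:
Path 1: Ee → Cc ← Pp
  Cc is a collider here and neither Cc nor any of its descendants is conditioned on, so the collider stays closed — the path is blocked at Cc.
Path 2: Ee → Cc ← Aa ← Ff ← Rr → Dd → Pp
  Cc is a collider here and neither Cc nor any of its descendants is conditioned on, so the collider stays closed — the path is blocked at Cc.
Path 3: Ee → Cc ← Ff ← Rr → Dd → Pp
  Cc is a collider here and neither Cc nor any of its descendants is conditioned on, so the collider stays closed — the path is blocked at Cc.
Path 4: Ee → Cc ← Rr → Dd → Pp
  Cc is a collider here and neither Cc nor any of its descendants is conditioned on, so the collider stays closed — the path is blocked at Cc.
Path 5: Ee → Cc ← Dd → Pp
  Cc is a collider here and neither Cc nor any of its descendants is conditioned on, so the collider stays closed — the path is blocked at Cc.
Every path is blocked, so Ee and Pp are d-separated given {Aa, Ff}.

Yes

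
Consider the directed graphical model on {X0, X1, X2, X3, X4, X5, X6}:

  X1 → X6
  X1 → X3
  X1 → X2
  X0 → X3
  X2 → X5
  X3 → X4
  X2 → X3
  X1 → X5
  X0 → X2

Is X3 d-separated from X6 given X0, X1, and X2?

Yes

5 paths connect X3 and X6; each must be blocked for d-separation to hold:
Path 1: X3 ← X2 → X5 ← X1 → X6
  X2 is a fork here and X2 is conditioned on, so the path is blocked at X2.
Path 2: X3 ← X2 ← X1 → X6
  X2 is a chain here and X2 is conditioned on, so the path is blocked at X2.
Path 3: X3 ← X0 → X2 → X5 ← X1 → X6
  X0 is a fork here and X0 is conditioned on, so the path is blocked at X0.
Path 4: X3 ← X0 → X2 ← X1 → X6
  X0 is a fork here and X0 is conditioned on, so the path is blocked at X0.
Path 5: X3 ← X1 → X6
  X1 is a fork here and X1 is conditioned on, so the path is blocked at X1.
All paths are blocked; X3 ⊥ X6 | {X0, X1, X2} holds.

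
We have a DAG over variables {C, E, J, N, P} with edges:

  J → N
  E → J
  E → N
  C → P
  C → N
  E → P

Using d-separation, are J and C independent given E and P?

4 paths connect J and C; each must be blocked for d-separation to hold:
Path 1: J ← E → N ← C
  E is a fork here and E is conditioned on, so the path is blocked at E.
Path 2: J ← E → P ← C
  E is a fork here and E is conditioned on, so the path is blocked at E.
Path 3: J → N ← E → P ← C
  N is a collider here and neither N nor any of its descendants is conditioned on, so the collider stays closed — the path is blocked at N.
Path 4: J → N ← C
  N is a collider here and neither N nor any of its descendants is conditioned on, so the collider stays closed — the path is blocked at N.
Every path is blocked, so J and C are d-separated given {E, P}.

Yes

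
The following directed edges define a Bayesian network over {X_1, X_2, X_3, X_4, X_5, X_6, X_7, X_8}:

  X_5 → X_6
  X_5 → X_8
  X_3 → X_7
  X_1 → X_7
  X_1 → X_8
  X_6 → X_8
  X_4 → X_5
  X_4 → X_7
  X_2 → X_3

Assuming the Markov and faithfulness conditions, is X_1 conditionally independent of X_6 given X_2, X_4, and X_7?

We examine all 4 paths between X_1 and X_6:
Path 1: X_1 → X_8 ← X_5 → X_6
  X_8 is a collider here and neither X_8 nor any of its descendants is conditioned on, so the collider stays closed — the path is blocked at X_8.
Path 2: X_1 → X_8 ← X_6
  X_8 is a collider here and neither X_8 nor any of its descendants is conditioned on, so the collider stays closed — the path is blocked at X_8.
Path 3: X_1 → X_7 ← X_4 → X_5 → X_8 ← X_6
  X_4 is a fork here and X_4 is conditioned on, so the path is blocked at X_4.
Path 4: X_1 → X_7 ← X_4 → X_5 → X_6
  X_4 is a fork here and X_4 is conditioned on, so the path is blocked at X_4.
Since every path is blocked, d-separation holds.

Yes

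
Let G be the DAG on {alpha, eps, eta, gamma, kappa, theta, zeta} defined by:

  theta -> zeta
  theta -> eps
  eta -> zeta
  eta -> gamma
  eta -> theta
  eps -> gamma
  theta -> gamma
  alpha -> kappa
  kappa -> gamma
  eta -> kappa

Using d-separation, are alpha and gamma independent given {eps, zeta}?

Enumerating the 6 paths from alpha to gamma and testing each for blocking by {eps, zeta}:
  1. alpha → kappa ← eta → zeta ← theta → gamma — kappa:collider[blocks]; eta:fork[open]; zeta:collider[open]; theta:fork[open] ⇒ blocked
  2. alpha → kappa ← eta → zeta ← theta → eps → gamma — kappa:collider[blocks]; eta:fork[open]; zeta:collider[open]; theta:fork[open]; eps:chain[blocks] ⇒ blocked
  3. alpha → kappa ← eta → gamma — kappa:collider[blocks]; eta:fork[open] ⇒ blocked
  4. alpha → kappa ← eta → theta → gamma — kappa:collider[blocks]; eta:fork[open]; theta:chain[open] ⇒ blocked
  5. alpha → kappa ← eta → theta → eps → gamma — kappa:collider[blocks]; eta:fork[open]; theta:chain[open]; eps:chain[blocks] ⇒ blocked
  6. alpha → kappa → gamma — kappa:chain[open] ⇒ active
At least one path is unblocked, so d-separation fails.

No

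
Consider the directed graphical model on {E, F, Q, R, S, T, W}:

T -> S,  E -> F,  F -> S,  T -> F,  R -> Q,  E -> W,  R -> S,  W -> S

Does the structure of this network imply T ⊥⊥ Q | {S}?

Enumerating the 3 paths from T to Q and testing each for blocking by {S}:
Path 1: T → S ← R → Q
  S is a collider and S is conditioned on, which opens it; R is a fork and R is not conditioned on — no node blocks this path, so it is active.
Path 2: T → F → S ← R → Q
  F is a chain and F is not conditioned on; S is a collider and S is conditioned on, which opens it; R is a fork and R is not conditioned on — no node blocks this path, so it is active.
Path 3: T → F ← E → W → S ← R → Q
  F is a collider and its descendant S is conditioned on, which opens it; E is a fork and E is not conditioned on; W is a chain and W is not conditioned on; S is a collider and S is conditioned on, which opens it; R is a fork and R is not conditioned on — no node blocks this path, so it is active.
Since the path T → S ← R → Q is active, T and Q are not d-separated given {S}.

No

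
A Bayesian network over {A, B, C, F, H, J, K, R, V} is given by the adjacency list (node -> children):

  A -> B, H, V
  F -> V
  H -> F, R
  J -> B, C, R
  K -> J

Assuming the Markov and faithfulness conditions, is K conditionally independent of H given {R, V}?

We examine all 3 paths between K and H:
  1. K → J → B ← A → V ← F ← H — J:chain[open]; B:collider[blocks]; A:fork[open]; V:collider[open]; F:chain[open] ⇒ blocked
  2. K → J → B ← A → H — J:chain[open]; B:collider[blocks]; A:fork[open] ⇒ blocked
  3. K → J → R ← H — J:chain[open]; R:collider[open] ⇒ active
At least one path is unblocked, so d-separation fails.

No — K and H are not d-separated given {R, V}.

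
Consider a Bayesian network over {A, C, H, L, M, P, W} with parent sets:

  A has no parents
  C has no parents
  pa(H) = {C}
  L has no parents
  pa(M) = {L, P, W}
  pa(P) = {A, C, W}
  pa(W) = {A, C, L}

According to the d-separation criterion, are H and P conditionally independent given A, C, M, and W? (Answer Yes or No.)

Yes

5 paths connect H and P; each must be blocked for d-separation to hold:
Path 1: H ← C → P
  C is a fork here and C is conditioned on, so the path is blocked at C.
Path 2: H ← C → W → P
  C is a fork here and C is conditioned on, so the path is blocked at C.
Path 3: H ← C → W ← A → P
  C is a fork here and C is conditioned on, so the path is blocked at C.
Path 4: H ← C → W ← L → M ← P
  C is a fork here and C is conditioned on, so the path is blocked at C.
Path 5: H ← C → W → M ← P
  C is a fork here and C is conditioned on, so the path is blocked at C.
Since every path is blocked, d-separation holds.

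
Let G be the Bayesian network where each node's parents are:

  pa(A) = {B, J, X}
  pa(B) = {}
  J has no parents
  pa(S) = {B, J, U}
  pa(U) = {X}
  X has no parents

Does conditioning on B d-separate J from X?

We examine all 4 paths between J and X:
  1. J → A ← B → S ← U ← X — A:collider[blocks]; B:fork[blocks]; S:collider[blocks]; U:chain[open] ⇒ blocked
  2. J → A ← X — A:collider[blocks] ⇒ blocked
  3. J → S ← U ← X — S:collider[blocks]; U:chain[open] ⇒ blocked
  4. J → S ← B → A ← X — S:collider[blocks]; B:fork[blocks]; A:collider[blocks] ⇒ blocked
Since every path is blocked, d-separation holds.

Yes — J and X are d-separated given {B}.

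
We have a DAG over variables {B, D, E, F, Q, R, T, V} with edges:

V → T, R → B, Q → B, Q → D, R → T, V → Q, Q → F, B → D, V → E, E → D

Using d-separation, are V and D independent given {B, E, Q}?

Yes

We examine all 5 paths between V and D:
Path 1: V → T ← R → B → D
  T is a collider here and neither T nor any of its descendants is conditioned on, so the collider stays closed — the path is blocked at T.
Path 2: V → T ← R → B ← Q → D
  T is a collider here and neither T nor any of its descendants is conditioned on, so the collider stays closed — the path is blocked at T.
Path 3: V → Q → B → D
  Q is a chain here and Q is conditioned on, so the path is blocked at Q.
Path 4: V → Q → D
  Q is a chain here and Q is conditioned on, so the path is blocked at Q.
Path 5: V → E → D
  E is a chain here and E is conditioned on, so the path is blocked at E.
All paths are blocked; V ⊥ D | {B, E, Q} holds.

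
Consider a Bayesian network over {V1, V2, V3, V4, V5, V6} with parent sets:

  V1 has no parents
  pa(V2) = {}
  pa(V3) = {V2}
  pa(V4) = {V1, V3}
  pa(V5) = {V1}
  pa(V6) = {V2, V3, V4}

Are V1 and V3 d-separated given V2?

Enumerating the 3 paths from V1 to V3 and testing each for blocking by {V2}:
Path 1: V1 → V4 ← V3
  V4 is a collider here and neither V4 nor any of its descendants is conditioned on, so the collider stays closed — the path is blocked at V4.
Path 2: V1 → V4 → V6 ← V2 → V3
  V6 is a collider here and neither V6 nor any of its descendants is conditioned on, so the collider stays closed — the path is blocked at V6.
Path 3: V1 → V4 → V6 ← V3
  V6 is a collider here and neither V6 nor any of its descendants is conditioned on, so the collider stays closed — the path is blocked at V6.
All paths are blocked; V1 ⊥ V3 | {V2} holds.

Yes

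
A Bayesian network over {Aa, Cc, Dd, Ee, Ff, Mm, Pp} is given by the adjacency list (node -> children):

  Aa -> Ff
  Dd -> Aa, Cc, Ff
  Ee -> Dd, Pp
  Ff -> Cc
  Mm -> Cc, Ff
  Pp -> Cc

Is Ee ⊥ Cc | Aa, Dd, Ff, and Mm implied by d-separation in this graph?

There are 6 undirected paths between Ee and Cc; checking each against the conditioning set {Aa, Dd, Ff, Mm}:
Path 1: Ee → Pp → Cc
  Pp is a chain and Pp is not conditioned on — no node blocks this path, so it is active.
Path 2: Ee → Dd → Aa → Ff → Cc
  Dd is a chain here and Dd is conditioned on, so the path is blocked at Dd.
Path 3: Ee → Dd → Aa → Ff ← Mm → Cc
  Dd is a chain here and Dd is conditioned on, so the path is blocked at Dd.
Path 4: Ee → Dd → Cc
  Dd is a chain here and Dd is conditioned on, so the path is blocked at Dd.
Path 5: Ee → Dd → Ff → Cc
  Dd is a chain here and Dd is conditioned on, so the path is blocked at Dd.
Path 6: Ee → Dd → Ff ← Mm → Cc
  Dd is a chain here and Dd is conditioned on, so the path is blocked at Dd.
At least one path is unblocked, so d-separation fails.

No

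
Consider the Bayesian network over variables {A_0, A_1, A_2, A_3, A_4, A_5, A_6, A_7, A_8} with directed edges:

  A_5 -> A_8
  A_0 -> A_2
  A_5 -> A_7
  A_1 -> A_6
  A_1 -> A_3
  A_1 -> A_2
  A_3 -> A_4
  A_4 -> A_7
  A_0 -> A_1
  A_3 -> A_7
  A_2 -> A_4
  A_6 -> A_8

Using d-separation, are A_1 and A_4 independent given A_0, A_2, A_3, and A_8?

There are 6 undirected paths between A_1 and A_4; checking each against the conditioning set {A_0, A_2, A_3, A_8}:
Path 1: A_1 ← A_0 → A_2 → A_4
  A_0 is a fork here and A_0 is conditioned on, so the path is blocked at A_0.
Path 2: A_1 → A_2 → A_4
  A_2 is a chain here and A_2 is conditioned on, so the path is blocked at A_2.
Path 3: A_1 → A_3 → A_4
  A_3 is a chain here and A_3 is conditioned on, so the path is blocked at A_3.
Path 4: A_1 → A_3 → A_7 ← A_4
  A_3 is a chain here and A_3 is conditioned on, so the path is blocked at A_3.
Path 5: A_1 → A_6 → A_8 ← A_5 → A_7 ← A_3 → A_4
  A_7 is a collider here and neither A_7 nor any of its descendants is conditioned on, so the collider stays closed — the path is blocked at A_7.
Path 6: A_1 → A_6 → A_8 ← A_5 → A_7 ← A_4
  A_7 is a collider here and neither A_7 nor any of its descendants is conditioned on, so the collider stays closed — the path is blocked at A_7.
All paths are blocked; A_1 ⊥ A_4 | {A_0, A_2, A_3, A_8} holds.

Yes — A_1 and A_4 are d-separated given {A_0, A_2, A_3, A_8}.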